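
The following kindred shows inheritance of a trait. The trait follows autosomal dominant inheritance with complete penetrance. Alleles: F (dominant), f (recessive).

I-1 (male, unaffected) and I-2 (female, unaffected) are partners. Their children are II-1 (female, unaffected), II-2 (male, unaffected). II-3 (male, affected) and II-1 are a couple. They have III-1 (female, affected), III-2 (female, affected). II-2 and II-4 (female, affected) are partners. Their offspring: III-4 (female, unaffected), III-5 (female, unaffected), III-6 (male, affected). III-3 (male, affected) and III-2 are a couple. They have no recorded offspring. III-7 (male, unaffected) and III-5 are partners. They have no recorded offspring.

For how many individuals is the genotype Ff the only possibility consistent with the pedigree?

4

Obligate heterozygotes: II-4 is affected so carries F and passed f to III-4 (ff), so II-4 is Ff; III-1 is affected so carries F and received f from II-1 (ff), so III-1 is Ff; III-2 is affected so carries F and received f from II-1 (ff), so III-2 is Ff; III-6 is affected so carries F and received f from II-2 (ff), so III-6 is Ff.
Every other individual is either homozygous by phenotype or has at least one consistent homozygous assignment, so the count is 4.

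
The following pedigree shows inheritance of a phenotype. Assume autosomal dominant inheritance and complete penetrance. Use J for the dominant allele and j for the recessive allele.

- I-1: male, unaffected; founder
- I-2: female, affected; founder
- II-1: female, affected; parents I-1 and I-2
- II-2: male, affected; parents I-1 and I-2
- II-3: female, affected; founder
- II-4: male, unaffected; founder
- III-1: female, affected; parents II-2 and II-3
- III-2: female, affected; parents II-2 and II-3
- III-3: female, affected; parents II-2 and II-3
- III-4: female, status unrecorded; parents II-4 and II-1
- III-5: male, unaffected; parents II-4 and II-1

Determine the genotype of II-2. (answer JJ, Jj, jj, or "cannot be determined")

From phenotype alone, II-2 is JJ or Jj.
II-2 is affected so carries J and received j from I-1 (jj), so II-2 is Jj.

Jj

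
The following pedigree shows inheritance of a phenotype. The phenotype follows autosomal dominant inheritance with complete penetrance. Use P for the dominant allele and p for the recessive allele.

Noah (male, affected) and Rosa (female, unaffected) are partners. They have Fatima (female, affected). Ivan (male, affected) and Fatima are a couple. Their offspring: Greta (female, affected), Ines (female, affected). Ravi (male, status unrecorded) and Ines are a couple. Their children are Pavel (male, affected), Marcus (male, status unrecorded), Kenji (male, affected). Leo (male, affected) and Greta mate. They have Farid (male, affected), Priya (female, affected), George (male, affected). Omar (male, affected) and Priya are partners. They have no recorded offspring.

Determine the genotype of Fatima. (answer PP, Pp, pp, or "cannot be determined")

From phenotype alone, Fatima is PP or Pp.
Fatima is affected so carries P and received p from Rosa (pp), so Fatima is Pp.

Pp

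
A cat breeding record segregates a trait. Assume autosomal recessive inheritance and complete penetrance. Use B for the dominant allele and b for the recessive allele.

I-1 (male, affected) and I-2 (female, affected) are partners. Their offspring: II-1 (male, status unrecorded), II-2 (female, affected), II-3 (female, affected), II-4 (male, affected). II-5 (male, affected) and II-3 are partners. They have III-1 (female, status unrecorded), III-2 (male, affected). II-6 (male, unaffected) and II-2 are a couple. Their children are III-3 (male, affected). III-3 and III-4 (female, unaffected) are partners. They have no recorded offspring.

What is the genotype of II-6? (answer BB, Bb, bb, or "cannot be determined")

Bb

From phenotype alone, II-6 is BB or Bb.
II-6 is unaffected so carries B and passed b to III-3 (bb), so II-6 is Bb.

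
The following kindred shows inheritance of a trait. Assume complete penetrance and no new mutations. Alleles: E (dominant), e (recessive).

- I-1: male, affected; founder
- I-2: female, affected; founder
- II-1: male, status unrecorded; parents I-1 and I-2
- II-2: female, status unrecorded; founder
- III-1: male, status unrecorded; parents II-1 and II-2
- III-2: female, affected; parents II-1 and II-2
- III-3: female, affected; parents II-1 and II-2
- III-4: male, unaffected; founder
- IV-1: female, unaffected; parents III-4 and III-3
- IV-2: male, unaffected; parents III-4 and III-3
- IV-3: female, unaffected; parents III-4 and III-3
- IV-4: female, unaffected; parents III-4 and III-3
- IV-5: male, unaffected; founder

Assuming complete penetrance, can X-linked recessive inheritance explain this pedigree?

No

Under X-linked recessive, IV-2 (unaffected, male) cannot arise from III-4 (unaffected) × III-3 (affected).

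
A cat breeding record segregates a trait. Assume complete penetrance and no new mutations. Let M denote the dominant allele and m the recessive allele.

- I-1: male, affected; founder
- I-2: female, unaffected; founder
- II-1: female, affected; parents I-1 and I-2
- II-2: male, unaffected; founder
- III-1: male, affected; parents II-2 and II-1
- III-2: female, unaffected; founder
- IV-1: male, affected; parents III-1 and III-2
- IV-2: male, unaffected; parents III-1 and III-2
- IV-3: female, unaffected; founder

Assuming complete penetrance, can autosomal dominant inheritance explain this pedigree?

Yes

A consistent assignment under autosomal dominant exists: I-1 MM, I-2 mm, II-1 Mm, II-2 mm, III-1 Mm, III-2 mm, IV-1 Mm, IV-2 mm, IV-3 mm.
In this assignment every recorded phenotype matches its genotype and every non-founder's genotype is obtainable from its parents' genotypes, so the pedigree is consistent.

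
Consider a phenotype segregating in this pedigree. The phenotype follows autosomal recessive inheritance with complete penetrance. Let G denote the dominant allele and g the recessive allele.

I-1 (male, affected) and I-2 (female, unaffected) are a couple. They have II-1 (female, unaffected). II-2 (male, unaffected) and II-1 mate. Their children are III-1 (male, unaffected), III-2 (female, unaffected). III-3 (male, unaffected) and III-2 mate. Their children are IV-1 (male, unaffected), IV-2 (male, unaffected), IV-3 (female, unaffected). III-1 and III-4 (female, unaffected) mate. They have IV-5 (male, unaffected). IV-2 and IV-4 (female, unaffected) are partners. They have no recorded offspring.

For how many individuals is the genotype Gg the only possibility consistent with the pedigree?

Obligate heterozygotes: II-1 is unaffected so carries G and received g from I-1 (gg), so II-1 is Gg.
Every other individual is either homozygous by phenotype or has at least one consistent homozygous assignment, so the count is 1.

1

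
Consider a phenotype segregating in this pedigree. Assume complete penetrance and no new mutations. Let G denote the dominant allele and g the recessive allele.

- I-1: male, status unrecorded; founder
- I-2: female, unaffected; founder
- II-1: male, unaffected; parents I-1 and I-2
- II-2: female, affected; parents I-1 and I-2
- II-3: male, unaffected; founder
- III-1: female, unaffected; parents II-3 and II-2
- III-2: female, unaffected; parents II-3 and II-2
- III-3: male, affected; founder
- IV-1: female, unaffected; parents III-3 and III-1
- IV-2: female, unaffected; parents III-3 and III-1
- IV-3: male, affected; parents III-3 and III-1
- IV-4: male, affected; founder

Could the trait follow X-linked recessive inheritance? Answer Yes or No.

Yes

A consistent assignment under X-linked recessive exists: I-1 X^g Y, I-2 X^G X^g, II-1 X^G Y, II-2 X^g X^g, II-3 X^G Y, III-1 X^G X^g, III-2 X^G X^g, III-3 X^g Y, IV-1 X^G X^g, IV-2 X^G X^g, IV-3 X^g Y, IV-4 X^g Y.
In this assignment every recorded phenotype matches its genotype and every non-founder's genotype is obtainable from its parents' genotypes, so the pedigree is consistent.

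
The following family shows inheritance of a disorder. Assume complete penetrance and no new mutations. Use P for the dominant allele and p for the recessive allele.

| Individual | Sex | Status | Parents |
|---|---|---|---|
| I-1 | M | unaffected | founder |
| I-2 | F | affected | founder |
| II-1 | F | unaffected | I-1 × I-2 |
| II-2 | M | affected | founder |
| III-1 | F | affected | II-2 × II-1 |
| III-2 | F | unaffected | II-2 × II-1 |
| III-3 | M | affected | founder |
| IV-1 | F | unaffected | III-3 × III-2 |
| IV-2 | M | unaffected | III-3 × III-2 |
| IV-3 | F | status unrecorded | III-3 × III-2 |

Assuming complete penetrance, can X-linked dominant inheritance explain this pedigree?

Under X-linked dominant, III-2 (unaffected, female) cannot arise from II-2 (affected) × II-1 (unaffected).

No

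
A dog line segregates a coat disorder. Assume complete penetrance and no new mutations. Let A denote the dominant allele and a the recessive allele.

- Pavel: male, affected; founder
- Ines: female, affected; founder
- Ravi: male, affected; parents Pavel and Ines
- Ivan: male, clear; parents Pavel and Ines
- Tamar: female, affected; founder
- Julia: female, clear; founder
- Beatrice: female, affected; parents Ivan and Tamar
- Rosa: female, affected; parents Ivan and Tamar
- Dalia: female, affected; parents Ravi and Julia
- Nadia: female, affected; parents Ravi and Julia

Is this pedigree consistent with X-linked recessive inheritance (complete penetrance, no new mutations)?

Under X-linked recessive, Ivan (clear, male) cannot arise from Pavel (affected) × Ines (affected).

No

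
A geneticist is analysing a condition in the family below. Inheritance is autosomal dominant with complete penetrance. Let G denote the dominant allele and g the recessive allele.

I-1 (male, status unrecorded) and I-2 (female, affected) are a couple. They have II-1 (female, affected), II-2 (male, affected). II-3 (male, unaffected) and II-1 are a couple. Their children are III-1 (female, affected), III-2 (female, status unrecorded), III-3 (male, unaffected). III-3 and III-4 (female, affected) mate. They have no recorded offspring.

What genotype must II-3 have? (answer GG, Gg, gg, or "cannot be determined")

II-3 is unaffected, so II-3 is gg.

gg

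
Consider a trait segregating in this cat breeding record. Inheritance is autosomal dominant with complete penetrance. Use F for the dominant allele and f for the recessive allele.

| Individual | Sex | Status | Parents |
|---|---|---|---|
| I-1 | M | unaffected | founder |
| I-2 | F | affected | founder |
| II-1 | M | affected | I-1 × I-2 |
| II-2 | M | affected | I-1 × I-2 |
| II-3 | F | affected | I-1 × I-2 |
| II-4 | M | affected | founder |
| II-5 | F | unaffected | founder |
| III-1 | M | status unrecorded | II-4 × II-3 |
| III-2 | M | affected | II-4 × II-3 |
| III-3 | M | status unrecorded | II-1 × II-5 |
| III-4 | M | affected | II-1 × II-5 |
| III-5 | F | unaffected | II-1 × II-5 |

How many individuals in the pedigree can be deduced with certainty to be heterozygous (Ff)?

Obligate heterozygotes: II-1 is affected so carries F and received f from I-1 (ff), so II-1 is Ff; II-2 is affected so carries F and received f from I-1 (ff), so II-2 is Ff; II-3 is affected so carries F and received f from I-1 (ff), so II-3 is Ff; III-4 is affected so carries F and received f from II-5 (ff), so III-4 is Ff.
Every other individual is either homozygous by phenotype or has at least one consistent homozygous assignment, so the count is 4.

4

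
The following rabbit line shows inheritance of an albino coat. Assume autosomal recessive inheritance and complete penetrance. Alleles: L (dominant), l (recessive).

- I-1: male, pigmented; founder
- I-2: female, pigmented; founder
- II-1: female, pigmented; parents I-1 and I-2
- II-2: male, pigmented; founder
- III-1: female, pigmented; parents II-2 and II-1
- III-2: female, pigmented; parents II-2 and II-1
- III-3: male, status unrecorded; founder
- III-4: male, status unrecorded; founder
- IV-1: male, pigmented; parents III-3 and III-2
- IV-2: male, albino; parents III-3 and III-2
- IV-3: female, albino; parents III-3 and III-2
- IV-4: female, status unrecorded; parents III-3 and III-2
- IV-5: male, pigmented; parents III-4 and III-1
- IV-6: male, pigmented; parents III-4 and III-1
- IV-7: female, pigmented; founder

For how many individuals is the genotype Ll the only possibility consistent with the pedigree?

Obligate heterozygotes: III-2 is pigmented so carries L and passed l to IV-2 (ll), so III-2 is Ll.
Every other individual is either homozygous by phenotype or has at least one consistent homozygous assignment, so the count is 1.

1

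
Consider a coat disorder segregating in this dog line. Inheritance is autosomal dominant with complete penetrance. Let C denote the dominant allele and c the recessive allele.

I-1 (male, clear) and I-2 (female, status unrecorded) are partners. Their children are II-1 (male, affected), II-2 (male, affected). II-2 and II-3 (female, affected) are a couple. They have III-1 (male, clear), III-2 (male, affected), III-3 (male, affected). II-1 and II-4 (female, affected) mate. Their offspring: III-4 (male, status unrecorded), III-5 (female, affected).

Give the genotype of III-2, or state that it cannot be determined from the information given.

III-2's phenotype allows CC or Cc, and no parent or child forces a single allele at both positions; consistent genotype assignments exist with III-2 as CC or Cc.

cannot be determined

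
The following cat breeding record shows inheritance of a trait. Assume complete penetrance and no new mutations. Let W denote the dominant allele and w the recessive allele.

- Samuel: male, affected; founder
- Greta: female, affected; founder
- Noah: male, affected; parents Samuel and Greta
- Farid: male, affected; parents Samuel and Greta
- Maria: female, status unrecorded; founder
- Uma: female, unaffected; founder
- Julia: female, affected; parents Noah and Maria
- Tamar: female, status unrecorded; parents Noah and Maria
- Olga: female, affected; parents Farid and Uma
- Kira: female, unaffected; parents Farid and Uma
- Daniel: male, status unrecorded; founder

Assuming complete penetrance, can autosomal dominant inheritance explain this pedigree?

Yes

A consistent assignment under autosomal dominant exists: Samuel WW, Greta Ww, Noah WW, Farid Ww, Maria WW, Uma ww, Julia WW, Tamar WW, Olga Ww, Kira ww, Daniel WW.
In this assignment every recorded phenotype matches its genotype and every non-founder's genotype is obtainable from its parents' genotypes, so the pedigree is consistent.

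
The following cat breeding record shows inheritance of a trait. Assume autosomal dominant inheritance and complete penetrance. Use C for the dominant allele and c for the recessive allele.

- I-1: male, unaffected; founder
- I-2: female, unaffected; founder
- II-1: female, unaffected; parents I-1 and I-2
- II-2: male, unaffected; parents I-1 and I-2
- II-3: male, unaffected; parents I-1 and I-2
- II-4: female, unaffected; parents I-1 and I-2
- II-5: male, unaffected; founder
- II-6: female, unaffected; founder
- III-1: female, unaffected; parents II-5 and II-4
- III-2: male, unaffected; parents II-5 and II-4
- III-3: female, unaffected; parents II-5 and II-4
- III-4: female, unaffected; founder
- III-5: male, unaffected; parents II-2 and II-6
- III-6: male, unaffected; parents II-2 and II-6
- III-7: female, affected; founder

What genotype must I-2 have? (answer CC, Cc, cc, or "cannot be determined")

I-2 is unaffected, so I-2 is cc.

cc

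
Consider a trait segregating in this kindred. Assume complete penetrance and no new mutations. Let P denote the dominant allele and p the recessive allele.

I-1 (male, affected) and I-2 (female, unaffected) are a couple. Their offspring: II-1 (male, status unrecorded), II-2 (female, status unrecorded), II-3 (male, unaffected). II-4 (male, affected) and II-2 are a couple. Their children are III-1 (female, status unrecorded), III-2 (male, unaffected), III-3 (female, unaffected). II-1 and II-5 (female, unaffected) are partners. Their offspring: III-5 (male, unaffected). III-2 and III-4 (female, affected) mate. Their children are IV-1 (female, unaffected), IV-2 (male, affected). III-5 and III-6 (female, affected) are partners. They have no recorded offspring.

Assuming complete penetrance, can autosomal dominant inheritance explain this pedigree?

A consistent assignment under autosomal dominant exists: I-1 Pp, I-2 pp, II-1 Pp, II-2 Pp, II-3 pp, II-4 Pp, II-5 pp, III-1 PP, III-2 pp, III-3 pp, III-4 Pp, III-5 pp, III-6 PP, IV-1 pp, IV-2 Pp.
In this assignment every recorded phenotype matches its genotype and every non-founder's genotype is obtainable from its parents' genotypes, so the pedigree is consistent.

Yes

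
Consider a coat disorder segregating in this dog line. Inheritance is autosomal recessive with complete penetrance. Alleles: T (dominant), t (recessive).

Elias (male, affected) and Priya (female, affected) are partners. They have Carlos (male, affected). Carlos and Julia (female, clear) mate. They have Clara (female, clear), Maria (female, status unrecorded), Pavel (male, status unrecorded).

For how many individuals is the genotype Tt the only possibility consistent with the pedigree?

Obligate heterozygotes: Clara is clear so carries T and received t from Carlos (tt), so Clara is Tt.
Every other individual is either homozygous by phenotype or has at least one consistent homozygous assignment, so the count is 1.

1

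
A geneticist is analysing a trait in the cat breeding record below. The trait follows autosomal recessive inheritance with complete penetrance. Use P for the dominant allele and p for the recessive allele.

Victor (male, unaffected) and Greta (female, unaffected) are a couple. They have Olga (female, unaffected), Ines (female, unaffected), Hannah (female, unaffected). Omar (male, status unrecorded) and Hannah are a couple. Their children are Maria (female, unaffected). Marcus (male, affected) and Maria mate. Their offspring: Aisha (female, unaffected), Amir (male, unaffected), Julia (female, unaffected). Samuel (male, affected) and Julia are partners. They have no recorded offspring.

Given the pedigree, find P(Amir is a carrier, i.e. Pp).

1

Amir is unaffected so carries P and received p from Marcus (pp), so Amir is Pp, giving P(Pp) = 1.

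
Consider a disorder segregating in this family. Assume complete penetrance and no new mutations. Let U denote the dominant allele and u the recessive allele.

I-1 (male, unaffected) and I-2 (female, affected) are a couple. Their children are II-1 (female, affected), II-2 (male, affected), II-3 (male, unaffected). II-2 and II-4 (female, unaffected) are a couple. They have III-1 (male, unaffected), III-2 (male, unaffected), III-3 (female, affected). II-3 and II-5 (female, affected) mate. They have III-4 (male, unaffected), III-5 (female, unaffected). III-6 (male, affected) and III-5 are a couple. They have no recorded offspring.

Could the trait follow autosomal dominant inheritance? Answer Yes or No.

Yes

A consistent assignment under autosomal dominant exists: I-1 uu, I-2 Uu, II-1 Uu, II-2 Uu, II-3 uu, II-4 uu, II-5 Uu, III-1 uu, III-2 uu, III-3 Uu, III-4 uu, III-5 uu, III-6 UU.
In this assignment every recorded phenotype matches its genotype and every non-founder's genotype is obtainable from its parents' genotypes, so the pedigree is consistent.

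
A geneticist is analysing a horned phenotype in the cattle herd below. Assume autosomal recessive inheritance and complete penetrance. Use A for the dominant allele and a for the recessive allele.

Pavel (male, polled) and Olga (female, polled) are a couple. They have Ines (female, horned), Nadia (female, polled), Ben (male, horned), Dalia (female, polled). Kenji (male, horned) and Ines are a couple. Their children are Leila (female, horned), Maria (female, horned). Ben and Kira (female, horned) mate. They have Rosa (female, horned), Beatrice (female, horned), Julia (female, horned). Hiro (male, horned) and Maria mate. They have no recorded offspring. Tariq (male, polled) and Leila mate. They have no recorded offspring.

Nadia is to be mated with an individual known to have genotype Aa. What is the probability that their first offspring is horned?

Pavel is polled so carries A and passed a to Ines (aa), so Pavel is Aa.
Olga is polled so carries A and passed a to Ines (aa), so Olga is Aa.
Nadia is a polled offspring of Pavel (Aa) × Olga (Aa), whose cross gives 1/4 AA : 1/2 Aa : 1/4 aa; conditioning on being polled, Nadia is AA with probability 1/3, Aa with probability 2/3.
Summing over parental genotype combinations, P(offspring is horned) = 2/3·1/4 = 1/6.

1/6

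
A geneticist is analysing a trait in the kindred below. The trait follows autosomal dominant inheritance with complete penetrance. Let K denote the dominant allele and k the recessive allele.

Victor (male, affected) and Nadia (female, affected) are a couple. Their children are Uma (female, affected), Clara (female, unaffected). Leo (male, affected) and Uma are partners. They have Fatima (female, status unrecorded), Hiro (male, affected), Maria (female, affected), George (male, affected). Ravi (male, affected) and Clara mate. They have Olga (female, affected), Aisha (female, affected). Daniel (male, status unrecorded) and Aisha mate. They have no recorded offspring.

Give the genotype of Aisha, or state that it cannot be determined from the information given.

From phenotype alone, Aisha is KK or Kk.
Aisha is affected so carries K and received k from Clara (kk), so Aisha is Kk.

Kk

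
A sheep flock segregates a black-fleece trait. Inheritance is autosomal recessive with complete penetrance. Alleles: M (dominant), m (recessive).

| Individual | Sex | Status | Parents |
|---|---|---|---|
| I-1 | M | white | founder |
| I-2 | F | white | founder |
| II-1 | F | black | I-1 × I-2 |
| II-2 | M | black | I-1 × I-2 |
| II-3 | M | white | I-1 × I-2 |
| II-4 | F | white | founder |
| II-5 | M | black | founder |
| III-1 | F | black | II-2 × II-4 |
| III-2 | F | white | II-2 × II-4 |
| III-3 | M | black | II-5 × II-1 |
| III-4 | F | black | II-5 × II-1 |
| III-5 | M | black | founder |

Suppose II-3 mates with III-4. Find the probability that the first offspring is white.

I-1 is white so carries M and passed m to II-1 (mm), so I-1 is Mm.
I-2 is white so carries M and passed m to II-1 (mm), so I-2 is Mm.
II-3 is a white offspring of I-1 (Mm) × I-2 (Mm), whose cross gives 1/4 MM : 1/2 Mm : 1/4 mm; conditioning on being white, II-3 is MM with probability 1/3, Mm with probability 2/3.
III-4 is black, so III-4 is mm.
Summing over parental genotype combinations, P(offspring is white) = 1/3·1 + 2/3·1/2 = 2/3.

2/3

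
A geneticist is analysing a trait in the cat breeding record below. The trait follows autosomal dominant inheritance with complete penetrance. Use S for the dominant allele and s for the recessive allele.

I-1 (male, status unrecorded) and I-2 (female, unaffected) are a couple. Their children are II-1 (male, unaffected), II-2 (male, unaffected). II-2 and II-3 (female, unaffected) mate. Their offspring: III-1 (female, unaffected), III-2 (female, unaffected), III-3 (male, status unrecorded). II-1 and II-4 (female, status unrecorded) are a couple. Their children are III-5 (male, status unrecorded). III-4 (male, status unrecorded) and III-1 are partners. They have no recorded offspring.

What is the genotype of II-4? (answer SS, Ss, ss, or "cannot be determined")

II-4's phenotype is unrecorded, and no parent or child forces a single allele at both positions; consistent genotype assignments exist with II-4 as SS or Ss or ss.

cannot be determined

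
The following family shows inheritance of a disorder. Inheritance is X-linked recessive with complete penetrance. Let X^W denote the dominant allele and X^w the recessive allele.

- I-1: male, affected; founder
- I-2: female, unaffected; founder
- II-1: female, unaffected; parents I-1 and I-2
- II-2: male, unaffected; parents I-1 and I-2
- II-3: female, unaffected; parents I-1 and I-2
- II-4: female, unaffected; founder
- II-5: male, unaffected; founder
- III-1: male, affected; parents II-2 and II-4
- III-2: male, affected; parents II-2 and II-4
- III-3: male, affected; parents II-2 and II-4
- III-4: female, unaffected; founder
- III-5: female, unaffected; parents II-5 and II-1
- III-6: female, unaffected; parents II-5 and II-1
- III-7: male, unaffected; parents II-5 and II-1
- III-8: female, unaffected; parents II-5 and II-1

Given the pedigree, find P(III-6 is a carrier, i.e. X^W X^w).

1/2

II-5 is unaffected, so II-5 is X^W Y.
II-1 is unaffected so carries W and received w from I-1 (X^w Y), so II-1 is X^W X^w.
Their cross gives offspring ratios 1/2 X^W X^W : 1/2 X^W X^w. Conditioning on III-6 being unaffected, P(X^W X^w) = 1/2 / 1 = 1/2.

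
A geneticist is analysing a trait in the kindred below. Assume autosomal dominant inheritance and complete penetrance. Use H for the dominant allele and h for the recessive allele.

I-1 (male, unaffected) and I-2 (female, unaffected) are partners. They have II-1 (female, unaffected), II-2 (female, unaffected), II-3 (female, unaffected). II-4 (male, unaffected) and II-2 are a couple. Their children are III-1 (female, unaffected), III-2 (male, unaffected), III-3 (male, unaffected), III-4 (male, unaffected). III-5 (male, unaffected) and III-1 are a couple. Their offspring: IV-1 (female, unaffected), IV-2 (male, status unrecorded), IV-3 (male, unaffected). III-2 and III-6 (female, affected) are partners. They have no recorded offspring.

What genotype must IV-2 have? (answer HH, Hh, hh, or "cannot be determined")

hh

From phenotype alone, IV-2 is HH or Hh or hh.
IV-2 received h from III-5 (hh) and received h from III-1 (hh), so IV-2 is hh.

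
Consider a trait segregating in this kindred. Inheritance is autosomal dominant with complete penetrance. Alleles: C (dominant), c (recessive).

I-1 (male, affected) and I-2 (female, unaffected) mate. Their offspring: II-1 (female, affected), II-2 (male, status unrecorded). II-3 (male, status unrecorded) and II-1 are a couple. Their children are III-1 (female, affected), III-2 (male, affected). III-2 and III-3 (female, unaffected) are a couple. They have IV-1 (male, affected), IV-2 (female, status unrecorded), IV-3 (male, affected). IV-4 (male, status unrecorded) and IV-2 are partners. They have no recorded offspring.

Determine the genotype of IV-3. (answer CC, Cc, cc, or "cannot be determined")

Cc

From phenotype alone, IV-3 is CC or Cc.
IV-3 is affected so carries C and received c from III-3 (cc), so IV-3 is Cc.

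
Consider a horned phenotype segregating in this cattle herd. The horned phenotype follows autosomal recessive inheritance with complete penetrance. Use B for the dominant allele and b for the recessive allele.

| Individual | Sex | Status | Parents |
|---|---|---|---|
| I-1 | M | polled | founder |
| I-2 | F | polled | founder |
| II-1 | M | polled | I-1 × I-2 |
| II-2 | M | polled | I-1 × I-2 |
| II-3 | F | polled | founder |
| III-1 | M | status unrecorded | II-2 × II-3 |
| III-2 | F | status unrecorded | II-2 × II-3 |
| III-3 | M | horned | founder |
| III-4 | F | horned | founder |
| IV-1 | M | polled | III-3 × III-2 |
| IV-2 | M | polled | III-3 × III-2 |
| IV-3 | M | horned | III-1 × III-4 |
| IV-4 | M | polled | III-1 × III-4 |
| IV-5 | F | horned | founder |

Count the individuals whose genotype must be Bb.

4

Obligate heterozygotes: III-1 passed B to IV-4 (Bb, whose b came from III-4) and passed b to IV-3 (bb), so III-1 is Bb; IV-1 is polled so carries B and received b from III-3 (bb), so IV-1 is Bb; IV-2 is polled so carries B and received b from III-3 (bb), so IV-2 is Bb; IV-4 is polled so carries B and received b from III-4 (bb), so IV-4 is Bb.
Every other individual is either homozygous by phenotype or has at least one consistent homozygous assignment, so the count is 4.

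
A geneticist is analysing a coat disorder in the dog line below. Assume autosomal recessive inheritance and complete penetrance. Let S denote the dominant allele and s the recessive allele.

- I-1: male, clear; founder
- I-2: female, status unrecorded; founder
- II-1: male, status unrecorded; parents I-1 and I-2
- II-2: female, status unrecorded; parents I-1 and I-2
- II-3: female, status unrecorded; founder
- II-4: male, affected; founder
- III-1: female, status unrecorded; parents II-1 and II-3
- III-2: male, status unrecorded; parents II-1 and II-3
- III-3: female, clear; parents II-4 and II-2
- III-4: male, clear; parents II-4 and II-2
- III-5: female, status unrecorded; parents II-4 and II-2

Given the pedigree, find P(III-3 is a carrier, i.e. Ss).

III-3 is clear so carries S and received s from II-4 (ss), so III-3 is Ss, giving P(Ss) = 1.

1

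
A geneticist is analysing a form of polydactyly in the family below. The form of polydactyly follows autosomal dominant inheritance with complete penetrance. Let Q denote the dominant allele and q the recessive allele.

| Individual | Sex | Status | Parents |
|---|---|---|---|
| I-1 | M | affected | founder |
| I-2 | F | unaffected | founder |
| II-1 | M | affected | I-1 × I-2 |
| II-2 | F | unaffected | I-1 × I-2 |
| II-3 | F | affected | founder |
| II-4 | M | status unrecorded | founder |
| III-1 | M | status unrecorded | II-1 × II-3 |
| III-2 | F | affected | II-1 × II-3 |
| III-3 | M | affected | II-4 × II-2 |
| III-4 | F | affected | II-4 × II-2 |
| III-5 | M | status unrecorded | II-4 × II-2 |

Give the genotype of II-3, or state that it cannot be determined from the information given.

II-3's phenotype allows QQ or Qq, and no parent or child forces a single allele at both positions; consistent genotype assignments exist with II-3 as QQ or Qq.

cannot be determined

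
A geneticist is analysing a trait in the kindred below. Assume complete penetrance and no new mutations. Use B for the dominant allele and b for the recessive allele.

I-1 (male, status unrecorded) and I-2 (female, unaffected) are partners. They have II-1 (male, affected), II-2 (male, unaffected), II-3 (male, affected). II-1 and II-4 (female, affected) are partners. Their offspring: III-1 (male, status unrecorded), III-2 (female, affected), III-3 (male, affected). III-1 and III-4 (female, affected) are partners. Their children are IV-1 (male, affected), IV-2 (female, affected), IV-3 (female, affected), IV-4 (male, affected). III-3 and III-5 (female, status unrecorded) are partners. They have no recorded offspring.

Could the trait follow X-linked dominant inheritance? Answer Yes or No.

No

Under X-linked dominant, II-1 (affected, male) cannot arise from I-1 (unrecorded) × I-2 (unaffected).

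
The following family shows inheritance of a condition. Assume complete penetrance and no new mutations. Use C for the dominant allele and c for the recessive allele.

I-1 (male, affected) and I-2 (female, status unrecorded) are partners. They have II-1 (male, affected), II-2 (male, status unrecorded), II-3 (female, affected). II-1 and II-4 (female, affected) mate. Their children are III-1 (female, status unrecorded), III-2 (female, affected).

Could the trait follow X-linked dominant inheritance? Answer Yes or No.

A consistent assignment under X-linked dominant exists: I-1 X^C Y, I-2 X^C X^C, II-1 X^C Y, II-2 X^C Y, II-3 X^C X^C, II-4 X^C X^C, III-1 X^C X^C, III-2 X^C X^C.
In this assignment every recorded phenotype matches its genotype and every non-founder's genotype is obtainable from its parents' genotypes, so the pedigree is consistent.

Yes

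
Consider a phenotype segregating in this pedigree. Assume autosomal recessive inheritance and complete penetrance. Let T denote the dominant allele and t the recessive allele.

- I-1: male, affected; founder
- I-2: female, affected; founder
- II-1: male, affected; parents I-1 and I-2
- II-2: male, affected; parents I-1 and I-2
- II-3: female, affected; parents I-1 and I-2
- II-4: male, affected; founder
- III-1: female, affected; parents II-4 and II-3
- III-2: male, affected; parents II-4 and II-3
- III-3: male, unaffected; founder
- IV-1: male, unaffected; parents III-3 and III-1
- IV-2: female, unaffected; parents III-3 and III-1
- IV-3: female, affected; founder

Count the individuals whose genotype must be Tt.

2

Obligate heterozygotes: IV-1 is unaffected so carries T and received t from III-1 (tt), so IV-1 is Tt; IV-2 is unaffected so carries T and received t from III-1 (tt), so IV-2 is Tt.
Every other individual is either homozygous by phenotype or has at least one consistent homozygous assignment, so the count is 2.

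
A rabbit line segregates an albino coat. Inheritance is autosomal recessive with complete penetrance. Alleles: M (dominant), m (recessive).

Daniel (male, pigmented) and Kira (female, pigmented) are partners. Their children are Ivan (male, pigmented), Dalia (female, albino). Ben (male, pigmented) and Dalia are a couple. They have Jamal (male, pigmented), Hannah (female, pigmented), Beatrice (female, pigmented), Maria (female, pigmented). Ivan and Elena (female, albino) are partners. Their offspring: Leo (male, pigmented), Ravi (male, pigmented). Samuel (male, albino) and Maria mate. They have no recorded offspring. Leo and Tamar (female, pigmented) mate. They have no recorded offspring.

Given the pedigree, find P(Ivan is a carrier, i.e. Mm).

1/3

Daniel is pigmented so carries M and passed m to Dalia (mm), so Daniel is Mm.
Kira is pigmented so carries M and passed m to Dalia (mm), so Kira is Mm.
Their cross gives offspring ratios 1/4 MM : 1/2 Mm : 1/4 mm. Conditioning on Ivan being pigmented, P(Mm) = 1/2 / 3/4 = 2/3 before taking Ivan's own offspring into account.
Elena is albino, so Elena is mm.
Now use Ivan's offspring. Probability of each recorded status — pigmented son Leo: 1/2 if Ivan is Mm, 1 if MM; pigmented son Ravi: 1/2 if Ivan is Mm, 1 if MM.
Bayes: P(Mm) = 2/3·1/4 / (2/3·1/4 + 1/3·1) = 1/3.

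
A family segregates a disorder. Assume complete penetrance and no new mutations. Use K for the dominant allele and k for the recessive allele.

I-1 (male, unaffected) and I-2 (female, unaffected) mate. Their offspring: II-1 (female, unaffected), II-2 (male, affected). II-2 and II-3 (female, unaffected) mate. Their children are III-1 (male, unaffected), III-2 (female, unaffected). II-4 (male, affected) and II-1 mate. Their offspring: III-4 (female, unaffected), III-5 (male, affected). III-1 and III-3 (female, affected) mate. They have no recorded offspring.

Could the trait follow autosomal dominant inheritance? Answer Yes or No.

Under autosomal dominant, II-2 (affected, male) cannot arise from I-1 (unaffected) × I-2 (unaffected).

No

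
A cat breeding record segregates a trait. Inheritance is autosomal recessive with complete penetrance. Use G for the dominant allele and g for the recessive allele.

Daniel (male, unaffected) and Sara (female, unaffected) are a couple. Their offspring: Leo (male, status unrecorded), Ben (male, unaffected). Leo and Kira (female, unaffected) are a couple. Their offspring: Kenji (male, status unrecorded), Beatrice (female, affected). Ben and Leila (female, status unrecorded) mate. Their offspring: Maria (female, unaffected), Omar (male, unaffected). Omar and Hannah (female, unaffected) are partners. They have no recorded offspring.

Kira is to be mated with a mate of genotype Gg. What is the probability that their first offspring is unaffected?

Kira is unaffected so carries G and passed g to Beatrice (gg), so Kira is Gg.
The cross gives 1/4 GG : 1/2 Gg : 1/4 gg, so P(offspring is unaffected) = 3/4.

3/4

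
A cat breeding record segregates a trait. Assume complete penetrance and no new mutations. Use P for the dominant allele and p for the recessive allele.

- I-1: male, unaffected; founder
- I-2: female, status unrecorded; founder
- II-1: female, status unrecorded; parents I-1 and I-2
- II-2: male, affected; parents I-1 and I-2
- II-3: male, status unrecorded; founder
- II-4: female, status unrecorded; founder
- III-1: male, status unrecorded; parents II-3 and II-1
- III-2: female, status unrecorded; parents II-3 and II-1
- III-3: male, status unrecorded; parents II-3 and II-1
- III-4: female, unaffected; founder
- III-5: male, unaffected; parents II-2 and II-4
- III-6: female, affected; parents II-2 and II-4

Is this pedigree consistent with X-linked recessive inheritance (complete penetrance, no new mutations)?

Yes

A consistent assignment under X-linked recessive exists: I-1 X^P Y, I-2 X^P X^p, II-1 X^P X^P, II-2 X^p Y, II-3 X^P Y, II-4 X^P X^p, III-1 X^P Y, III-2 X^P X^P, III-3 X^P Y, III-4 X^P X^P, III-5 X^P Y, III-6 X^p X^p.
In this assignment every recorded phenotype matches its genotype and every non-founder's genotype is obtainable from its parents' genotypes, so the pedigree is consistent.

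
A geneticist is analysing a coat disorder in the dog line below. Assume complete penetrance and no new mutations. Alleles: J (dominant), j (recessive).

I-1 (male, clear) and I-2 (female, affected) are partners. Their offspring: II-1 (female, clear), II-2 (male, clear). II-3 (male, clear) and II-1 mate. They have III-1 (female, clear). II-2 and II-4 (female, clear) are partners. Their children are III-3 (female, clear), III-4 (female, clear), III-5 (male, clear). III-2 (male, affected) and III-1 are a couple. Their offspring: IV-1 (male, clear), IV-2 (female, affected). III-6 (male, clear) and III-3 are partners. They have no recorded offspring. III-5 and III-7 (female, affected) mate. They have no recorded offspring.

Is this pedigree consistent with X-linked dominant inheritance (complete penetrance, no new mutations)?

Yes

A consistent assignment under X-linked dominant exists: I-1 X^j Y, I-2 X^J X^j, II-1 X^j X^j, II-2 X^j Y, II-3 X^j Y, II-4 X^j X^j, III-1 X^j X^j, III-2 X^J Y, III-3 X^j X^j, III-4 X^j X^j, III-5 X^j Y, III-6 X^j Y, III-7 X^J X^J, IV-1 X^j Y, IV-2 X^J X^j.
In this assignment every recorded phenotype matches its genotype and every non-founder's genotype is obtainable from its parents' genotypes, so the pedigree is consistent.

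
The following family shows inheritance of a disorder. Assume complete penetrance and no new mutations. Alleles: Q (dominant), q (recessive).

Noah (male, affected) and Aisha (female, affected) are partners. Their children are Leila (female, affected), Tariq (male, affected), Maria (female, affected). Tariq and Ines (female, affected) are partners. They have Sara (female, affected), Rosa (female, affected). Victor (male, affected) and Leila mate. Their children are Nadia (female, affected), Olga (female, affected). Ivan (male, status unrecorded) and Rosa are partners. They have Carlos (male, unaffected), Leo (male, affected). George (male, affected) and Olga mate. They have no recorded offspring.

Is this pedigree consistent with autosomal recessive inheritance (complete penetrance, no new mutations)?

Yes

A consistent assignment under autosomal recessive exists: Noah qq, Aisha qq, Leila qq, Tariq qq, Maria qq, Ines qq, Victor qq, Sara qq, Rosa qq, Ivan Qq, Nadia qq, Olga qq, George qq, Carlos Qq, Leo qq.
In this assignment every recorded phenotype matches its genotype and every non-founder's genotype is obtainable from its parents' genotypes, so the pedigree is consistent.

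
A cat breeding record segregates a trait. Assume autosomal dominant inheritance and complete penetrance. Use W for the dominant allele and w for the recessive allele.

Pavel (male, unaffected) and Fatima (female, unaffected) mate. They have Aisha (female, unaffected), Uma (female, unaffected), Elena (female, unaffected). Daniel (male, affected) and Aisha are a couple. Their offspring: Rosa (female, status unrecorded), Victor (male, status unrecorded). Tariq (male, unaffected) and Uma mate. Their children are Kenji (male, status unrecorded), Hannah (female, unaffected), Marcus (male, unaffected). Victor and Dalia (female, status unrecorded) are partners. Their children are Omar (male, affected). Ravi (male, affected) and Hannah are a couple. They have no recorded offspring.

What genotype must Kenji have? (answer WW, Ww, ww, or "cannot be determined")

ww

From phenotype alone, Kenji is WW or Ww or ww.
Kenji received w from Tariq (ww) and received w from Uma (ww), so Kenji is ww.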